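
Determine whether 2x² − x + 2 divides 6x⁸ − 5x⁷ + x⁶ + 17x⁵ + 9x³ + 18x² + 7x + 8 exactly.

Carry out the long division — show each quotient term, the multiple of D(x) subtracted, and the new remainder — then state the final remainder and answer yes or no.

R(x) = 9x + 4, so D(x) is not a factor of P(x). no

Step 1: lead(6x⁸ − 5x⁷ + x⁶ + 17x⁵ + 9x³ + 18x² + 7x + 8) ÷ lead(D) = 6x⁸ ÷ 2x² = 3x⁶. Subtract (3x⁶)·D = 6x⁸ − 3x⁷ + 6x⁶. Remainder: −2x⁷ − 5x⁶ + 17x⁵ + 9x³ + 18x² + 7x + 8.
Step 2: lead(−2x⁷ − 5x⁶ + 17x⁵ + 9x³ + 18x² + 7x + 8) ÷ lead(D) = −2x⁷ ÷ 2x² = −x⁵. Subtract (−x⁵)·D = −2x⁷ + x⁶ − 2x⁵. Remainder: −6x⁶ + 19x⁵ + 9x³ + 18x² + 7x + 8.
Step 3: lead(−6x⁶ + 19x⁵ + 9x³ + 18x² + 7x + 8) ÷ lead(D) = −6x⁶ ÷ 2x² = −3x⁴. Subtract (−3x⁴)·D = −6x⁶ + 3x⁵ − 6x⁴. Remainder: 16x⁵ + 6x⁴ + 9x³ + 18x² + 7x + 8.
Step 4: lead(16x⁵ + 6x⁴ + 9x³ + 18x² + 7x + 8) ÷ lead(D) = 16x⁵ ÷ 2x² = 8x³. Subtract (8x³)·D = 16x⁵ − 8x⁴ + 16x³. Remainder: 14x⁴ − 7x³ + 18x² + 7x + 8.
Step 5: lead(14x⁴ − 7x³ + 18x² + 7x + 8) ÷ lead(D) = 14x⁴ ÷ 2x² = 7x². Subtract (7x²)·D = 14x⁴ − 7x³ + 14x². Remainder: 4x² + 7x + 8.
Step 6: lead(4x² + 7x + 8) ÷ lead(D) = 4x² ÷ 2x² = 2. Subtract (2)·D = 4x² − 2x + 4. Remainder: 9x + 4.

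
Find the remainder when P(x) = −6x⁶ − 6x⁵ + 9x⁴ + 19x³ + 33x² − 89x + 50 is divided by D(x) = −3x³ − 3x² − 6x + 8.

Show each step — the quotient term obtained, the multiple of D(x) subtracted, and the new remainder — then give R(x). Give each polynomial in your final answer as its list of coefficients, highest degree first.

R = [9, 3, 2]

Step 1: lead(−6x⁶ − 6x⁵ + 9x⁴ + 19x³ + 33x² − 89x + 50) ÷ lead(D) = −6x⁶ ÷ −3x³ = 2x³. Subtract (2x³)·D = −6x⁶ − 6x⁵ − 12x⁴ + 16x³. Remainder: 21x⁴ + 3x³ + 33x² − 89x + 50.
Step 2: lead(21x⁴ + 3x³ + 33x² − 89x + 50) ÷ lead(D) = 21x⁴ ÷ −3x³ = −7x. Subtract (−7x)·D = 21x⁴ + 21x³ + 42x² − 56x. Remainder: −18x³ − 9x² − 33x + 50.
Step 3: lead(−18x³ − 9x² − 33x + 50) ÷ lead(D) = −18x³ ÷ −3x³ = 6. Subtract (6)·D = −18x³ − 18x² − 36x + 48. Remainder: 9x² + 3x + 2.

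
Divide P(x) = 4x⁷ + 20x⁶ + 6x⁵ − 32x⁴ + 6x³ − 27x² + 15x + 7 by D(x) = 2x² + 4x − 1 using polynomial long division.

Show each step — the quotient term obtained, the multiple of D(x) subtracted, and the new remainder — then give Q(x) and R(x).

Step 1: lead(4x⁷ + 20x⁶ + 6x⁵ − 32x⁴ + 6x³ − 27x² + 15x + 7) ÷ lead(D) = 4x⁷ ÷ 2x² = 2x⁵. Subtract (2x⁵)·D = 4x⁷ + 8x⁶ − 2x⁵. Remainder: 12x⁶ + 8x⁵ − 32x⁴ + 6x³ − 27x² + 15x + 7.
Step 2: lead(12x⁶ + 8x⁵ − 32x⁴ + 6x³ − 27x² + 15x + 7) ÷ lead(D) = 12x⁶ ÷ 2x² = 6x⁴. Subtract (6x⁴)·D = 12x⁶ + 24x⁵ − 6x⁴. Remainder: −16x⁵ − 26x⁴ + 6x³ − 27x² + 15x + 7.
Step 3: lead(−16x⁵ − 26x⁴ + 6x³ − 27x² + 15x + 7) ÷ lead(D) = −16x⁵ ÷ 2x² = −8x³. Subtract (−8x³)·D = −16x⁵ − 32x⁴ + 8x³. Remainder: 6x⁴ − 2x³ − 27x² + 15x + 7.
Step 4: lead(6x⁴ − 2x³ − 27x² + 15x + 7) ÷ lead(D) = 6x⁴ ÷ 2x² = 3x². Subtract (3x²)·D = 6x⁴ + 12x³ − 3x². Remainder: −14x³ − 24x² + 15x + 7.
Step 5: lead(−14x³ − 24x² + 15x + 7) ÷ lead(D) = −14x³ ÷ 2x² = −7x. Subtract (−7x)·D = −14x³ − 28x² + 7x. Remainder: 4x² + 8x + 7.
Step 6: lead(4x² + 8x + 7) ÷ lead(D) = 4x² ÷ 2x² = 2. Subtract (2)·D = 4x² + 8x − 2. Remainder: 9.

Q(x) = 2x⁵ + 6x⁴ − 8x³ + 3x² − 7x + 2; R(x) = 9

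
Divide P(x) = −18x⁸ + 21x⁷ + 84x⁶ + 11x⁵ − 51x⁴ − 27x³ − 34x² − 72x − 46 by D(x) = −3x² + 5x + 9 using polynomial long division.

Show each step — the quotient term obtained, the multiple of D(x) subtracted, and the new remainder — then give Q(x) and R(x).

Step 1: lead(−18x⁸ + 21x⁷ + 84x⁶ + 11x⁵ − 51x⁴ − 27x³ − 34x² − 72x − 46) ÷ lead(D) = −18x⁸ ÷ −3x² = 6x⁶. Subtract (6x⁶)·D = −18x⁸ + 30x⁷ + 54x⁶. Remainder: −9x⁷ + 30x⁶ + 11x⁵ − 51x⁴ − 27x³ − 34x² − 72x − 46.
Step 2: lead(−9x⁷ + 30x⁶ + 11x⁵ − 51x⁴ − 27x³ − 34x² − 72x − 46) ÷ lead(D) = −9x⁷ ÷ −3x² = 3x⁵. Subtract (3x⁵)·D = −9x⁷ + 15x⁶ + 27x⁵. Remainder: 15x⁶ − 16x⁵ − 51x⁴ − 27x³ − 34x² − 72x − 46.
Step 3: lead(15x⁶ − 16x⁵ − 51x⁴ − 27x³ − 34x² − 72x − 46) ÷ lead(D) = 15x⁶ ÷ −3x² = −5x⁴. Subtract (−5x⁴)·D = 15x⁶ − 25x⁵ − 45x⁴. Remainder: 9x⁵ − 6x⁴ − 27x³ − 34x² − 72x − 46.
Step 4: lead(9x⁵ − 6x⁴ − 27x³ − 34x² − 72x − 46) ÷ lead(D) = 9x⁵ ÷ −3x² = −3x³. Subtract (−3x³)·D = 9x⁵ − 15x⁴ − 27x³. Remainder: 9x⁴ − 34x² − 72x − 46.
Step 5: lead(9x⁴ − 34x² − 72x − 46) ÷ lead(D) = 9x⁴ ÷ −3x² = −3x². Subtract (−3x²)·D = 9x⁴ − 15x³ − 27x². Remainder: 15x³ − 7x² − 72x − 46.
Step 6: lead(15x³ − 7x² − 72x − 46) ÷ lead(D) = 15x³ ÷ −3x² = −5x. Subtract (−5x)·D = 15x³ − 25x² − 45x. Remainder: 18x² − 27x − 46.
Step 7: lead(18x² − 27x − 46) ÷ lead(D) = 18x² ÷ −3x² = −6. Subtract (−6)·D = 18x² − 30x − 54. Remainder: 3x + 8.

Q(x) = 6x⁶ + 3x⁵ − 5x⁴ − 3x³ − 3x² − 5x − 6; R(x) = 3x + 8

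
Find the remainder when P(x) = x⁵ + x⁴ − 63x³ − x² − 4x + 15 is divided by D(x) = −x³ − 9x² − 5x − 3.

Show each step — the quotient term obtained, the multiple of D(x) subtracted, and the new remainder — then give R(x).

Step 1: lead(x⁵ + x⁴ − 63x³ − x² − 4x + 15) ÷ lead(D) = x⁵ ÷ −x³ = −x². Subtract (−x²)·D = x⁵ + 9x⁴ + 5x³ + 3x². Remainder: −8x⁴ − 68x³ − 4x² − 4x + 15.
Step 2: lead(−8x⁴ − 68x³ − 4x² − 4x + 15) ÷ lead(D) = −8x⁴ ÷ −x³ = 8x. Subtract (8x)·D = −8x⁴ − 72x³ − 40x² − 24x. Remainder: 4x³ + 36x² + 20x + 15.
Step 3: lead(4x³ + 36x² + 20x + 15) ÷ lead(D) = 4x³ ÷ −x³ = −4. Subtract (−4)·D = 4x³ + 36x² + 20x + 12. Remainder: 3.

R(x) = 3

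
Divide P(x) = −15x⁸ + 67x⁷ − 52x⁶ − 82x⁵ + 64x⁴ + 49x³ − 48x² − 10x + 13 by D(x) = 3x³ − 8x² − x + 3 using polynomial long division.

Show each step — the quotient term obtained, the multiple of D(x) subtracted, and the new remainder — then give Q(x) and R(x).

Step 1: lead(−15x⁸ + 67x⁷ − 52x⁶ − 82x⁵ + 64x⁴ + 49x³ − 48x² − 10x + 13) ÷ lead(D) = −15x⁸ ÷ 3x³ = −5x⁵. Subtract (−5x⁵)·D = −15x⁸ + 40x⁷ + 5x⁶ − 15x⁵. Remainder: 27x⁷ − 57x⁶ − 67x⁵ + 64x⁴ + 49x³ − 48x² − 10x + 13.
Step 2: lead(27x⁷ − 57x⁶ − 67x⁵ + 64x⁴ + 49x³ − 48x² − 10x + 13) ÷ lead(D) = 27x⁷ ÷ 3x³ = 9x⁴. Subtract (9x⁴)·D = 27x⁷ − 72x⁶ − 9x⁵ + 27x⁴. Remainder: 15x⁶ − 58x⁵ + 37x⁴ + 49x³ − 48x² − 10x + 13.
Step 3: lead(15x⁶ − 58x⁵ + 37x⁴ + 49x³ − 48x² − 10x + 13) ÷ lead(D) = 15x⁶ ÷ 3x³ = 5x³. Subtract (5x³)·D = 15x⁶ − 40x⁵ − 5x⁴ + 15x³. Remainder: −18x⁵ + 42x⁴ + 34x³ − 48x² − 10x + 13.
Step 4: lead(−18x⁵ + 42x⁴ + 34x³ − 48x² − 10x + 13) ÷ lead(D) = −18x⁵ ÷ 3x³ = −6x². Subtract (−6x²)·D = −18x⁵ + 48x⁴ + 6x³ − 18x². Remainder: −6x⁴ + 28x³ − 30x² − 10x + 13.
Step 5: lead(−6x⁴ + 28x³ − 30x² − 10x + 13) ÷ lead(D) = −6x⁴ ÷ 3x³ = −2x. Subtract (−2x)·D = −6x⁴ + 16x³ + 2x² − 6x. Remainder: 12x³ − 32x² − 4x + 13.
Step 6: lead(12x³ − 32x² − 4x + 13) ÷ lead(D) = 12x³ ÷ 3x³ = 4. Subtract (4)·D = 12x³ − 32x² − 4x + 12. Remainder: 1.

Q(x) = −5x⁵ + 9x⁴ + 5x³ − 6x² − 2x + 4; R(x) = 1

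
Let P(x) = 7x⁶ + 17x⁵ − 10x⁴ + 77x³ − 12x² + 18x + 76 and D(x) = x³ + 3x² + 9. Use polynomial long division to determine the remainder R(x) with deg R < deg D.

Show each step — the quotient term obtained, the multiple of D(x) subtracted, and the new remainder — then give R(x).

Step 1: lead(7x⁶ + 17x⁵ − 10x⁴ + 77x³ − 12x² + 18x + 76) ÷ lead(D) = 7x⁶ ÷ x³ = 7x³. Subtract (7x³)·D = 7x⁶ + 21x⁵ + 63x³. Remainder: −4x⁵ − 10x⁴ + 14x³ − 12x² + 18x + 76.
Step 2: lead(−4x⁵ − 10x⁴ + 14x³ − 12x² + 18x + 76) ÷ lead(D) = −4x⁵ ÷ x³ = −4x². Subtract (−4x²)·D = −4x⁵ − 12x⁴ − 36x². Remainder: 2x⁴ + 14x³ + 24x² + 18x + 76.
Step 3: lead(2x⁴ + 14x³ + 24x² + 18x + 76) ÷ lead(D) = 2x⁴ ÷ x³ = 2x. Subtract (2x)·D = 2x⁴ + 6x³ + 18x. Remainder: 8x³ + 24x² + 76.
Step 4: lead(8x³ + 24x² + 76) ÷ lead(D) = 8x³ ÷ x³ = 8. Subtract (8)·D = 8x³ + 24x² + 72. Remainder: 4.

R(x) = 4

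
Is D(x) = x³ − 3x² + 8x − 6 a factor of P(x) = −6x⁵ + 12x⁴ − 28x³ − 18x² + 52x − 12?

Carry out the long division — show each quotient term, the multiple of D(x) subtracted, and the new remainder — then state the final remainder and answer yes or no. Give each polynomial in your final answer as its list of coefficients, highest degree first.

R = [0], so D(x) is a factor of P(x). yes

Step 1: lead(−6x⁵ + 12x⁴ − 28x³ − 18x² + 52x − 12) ÷ lead(D) = −6x⁵ ÷ x³ = −6x². Subtract (−6x²)·D = −6x⁵ + 18x⁴ − 48x³ + 36x². Remainder: −6x⁴ + 20x³ − 54x² + 52x − 12.
Step 2: lead(−6x⁴ + 20x³ − 54x² + 52x − 12) ÷ lead(D) = −6x⁴ ÷ x³ = −6x. Subtract (−6x)·D = −6x⁴ + 18x³ − 48x² + 36x. Remainder: 2x³ − 6x² + 16x − 12.
Step 3: lead(2x³ − 6x² + 16x − 12) ÷ lead(D) = 2x³ ÷ x³ = 2. Subtract (2)·D = 2x³ − 6x² + 16x − 12. Remainder: 0.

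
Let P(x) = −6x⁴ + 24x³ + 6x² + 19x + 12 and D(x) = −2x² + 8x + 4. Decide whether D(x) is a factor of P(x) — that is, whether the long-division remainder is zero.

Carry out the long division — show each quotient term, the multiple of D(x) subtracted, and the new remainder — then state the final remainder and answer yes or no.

Step 1: lead(−6x⁴ + 24x³ + 6x² + 19x + 12) ÷ lead(D) = −6x⁴ ÷ −2x² = 3x². Subtract (3x²)·D = −6x⁴ + 24x³ + 12x². Remainder: −6x² + 19x + 12.
Step 2: lead(−6x² + 19x + 12) ÷ lead(D) = −6x² ÷ −2x² = 3. Subtract (3)·D = −6x² + 24x + 12. Remainder: −5x.

R(x) = −5x, so D(x) is not a factor of P(x). no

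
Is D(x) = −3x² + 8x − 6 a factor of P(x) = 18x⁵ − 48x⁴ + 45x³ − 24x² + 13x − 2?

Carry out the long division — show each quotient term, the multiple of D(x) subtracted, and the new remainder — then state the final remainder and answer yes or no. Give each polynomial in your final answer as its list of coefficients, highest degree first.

R = [-5, -2], so D(x) is not a factor of P(x). no

Step 1: lead(18x⁵ − 48x⁴ + 45x³ − 24x² + 13x − 2) ÷ lead(D) = 18x⁵ ÷ −3x² = −6x³. Subtract (−6x³)·D = 18x⁵ − 48x⁴ + 36x³. Remainder: 9x³ − 24x² + 13x − 2.
Step 2: lead(9x³ − 24x² + 13x − 2) ÷ lead(D) = 9x³ ÷ −3x² = −3x. Subtract (−3x)·D = 9x³ − 24x² + 18x. Remainder: −5x − 2.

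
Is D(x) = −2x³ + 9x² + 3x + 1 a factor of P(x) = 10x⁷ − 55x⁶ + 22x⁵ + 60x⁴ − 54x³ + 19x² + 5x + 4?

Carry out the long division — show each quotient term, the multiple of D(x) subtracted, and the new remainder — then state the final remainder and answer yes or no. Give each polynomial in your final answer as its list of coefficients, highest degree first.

R = [0], so D(x) is a factor of P(x). yes

Step 1: lead(10x⁷ − 55x⁶ + 22x⁵ + 60x⁴ − 54x³ + 19x² + 5x + 4) ÷ lead(D) = 10x⁷ ÷ −2x³ = −5x⁴. Subtract (−5x⁴)·D = 10x⁷ − 45x⁶ − 15x⁵ − 5x⁴. Remainder: −10x⁶ + 37x⁵ + 65x⁴ − 54x³ + 19x² + 5x + 4.
Step 2: lead(−10x⁶ + 37x⁵ + 65x⁴ − 54x³ + 19x² + 5x + 4) ÷ lead(D) = −10x⁶ ÷ −2x³ = 5x³. Subtract (5x³)·D = −10x⁶ + 45x⁵ + 15x⁴ + 5x³. Remainder: −8x⁵ + 50x⁴ − 59x³ + 19x² + 5x + 4.
Step 3: lead(−8x⁵ + 50x⁴ − 59x³ + 19x² + 5x + 4) ÷ lead(D) = −8x⁵ ÷ −2x³ = 4x². Subtract (4x²)·D = −8x⁵ + 36x⁴ + 12x³ + 4x². Remainder: 14x⁴ − 71x³ + 15x² + 5x + 4.
Step 4: lead(14x⁴ − 71x³ + 15x² + 5x + 4) ÷ lead(D) = 14x⁴ ÷ −2x³ = −7x. Subtract (−7x)·D = 14x⁴ − 63x³ − 21x² − 7x. Remainder: −8x³ + 36x² + 12x + 4.
Step 5: lead(−8x³ + 36x² + 12x + 4) ÷ lead(D) = −8x³ ÷ −2x³ = 4. Subtract (4)·D = −8x³ + 36x² + 12x + 4. Remainder: 0.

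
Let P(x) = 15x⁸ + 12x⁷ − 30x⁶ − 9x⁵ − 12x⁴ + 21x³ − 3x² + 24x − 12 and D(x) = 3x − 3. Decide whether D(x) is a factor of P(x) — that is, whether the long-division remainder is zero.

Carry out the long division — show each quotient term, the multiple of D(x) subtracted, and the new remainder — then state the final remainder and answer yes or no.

Step 1: lead(15x⁸ + 12x⁷ − 30x⁶ − 9x⁵ − 12x⁴ + 21x³ − 3x² + 24x − 12) ÷ lead(D) = 15x⁸ ÷ 3x = 5x⁷. Subtract (5x⁷)·D = 15x⁸ − 15x⁷. Remainder: 27x⁷ − 30x⁶ − 9x⁵ − 12x⁴ + 21x³ − 3x² + 24x − 12.
Step 2: lead(27x⁷ − 30x⁶ − 9x⁵ − 12x⁴ + 21x³ − 3x² + 24x − 12) ÷ lead(D) = 27x⁷ ÷ 3x = 9x⁶. Subtract (9x⁶)·D = 27x⁷ − 27x⁶. Remainder: −3x⁶ − 9x⁵ − 12x⁴ + 21x³ − 3x² + 24x − 12.
Step 3: lead(−3x⁶ − 9x⁵ − 12x⁴ + 21x³ − 3x² + 24x − 12) ÷ lead(D) = −3x⁶ ÷ 3x = −x⁵. Subtract (−x⁵)·D = −3x⁶ + 3x⁵. Remainder: −12x⁵ − 12x⁴ + 21x³ − 3x² + 24x − 12.
Step 4: lead(−12x⁵ − 12x⁴ + 21x³ − 3x² + 24x − 12) ÷ lead(D) = −12x⁵ ÷ 3x = −4x⁴. Subtract (−4x⁴)·D = −12x⁵ + 12x⁴. Remainder: −24x⁴ + 21x³ − 3x² + 24x − 12.
Step 5: lead(−24x⁴ + 21x³ − 3x² + 24x − 12) ÷ lead(D) = −24x⁴ ÷ 3x = −8x³. Subtract (−8x³)·D = −24x⁴ + 24x³. Remainder: −3x³ − 3x² + 24x − 12.
Step 6: lead(−3x³ − 3x² + 24x − 12) ÷ lead(D) = −3x³ ÷ 3x = −x². Subtract (−x²)·D = −3x³ + 3x². Remainder: −6x² + 24x − 12.
Step 7: lead(−6x² + 24x − 12) ÷ lead(D) = −6x² ÷ 3x = −2x. Subtract (−2x)·D = −6x² + 6x. Remainder: 18x − 12.
Step 8: lead(18x − 12) ÷ lead(D) = 18x ÷ 3x = 6. Subtract (6)·D = 18x − 18. Remainder: 6.

R(x) = 6, so D(x) is not a factor of P(x). no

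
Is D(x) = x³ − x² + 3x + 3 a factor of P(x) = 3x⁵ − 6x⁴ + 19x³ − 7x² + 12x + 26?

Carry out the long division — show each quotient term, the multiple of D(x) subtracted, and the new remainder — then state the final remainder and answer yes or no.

R(x) = 5, so D(x) is not a factor of P(x). no

Step 1: lead(3x⁵ − 6x⁴ + 19x³ − 7x² + 12x + 26) ÷ lead(D) = 3x⁵ ÷ x³ = 3x². Subtract (3x²)·D = 3x⁵ − 3x⁴ + 9x³ + 9x². Remainder: −3x⁴ + 10x³ − 16x² + 12x + 26.
Step 2: lead(−3x⁴ + 10x³ − 16x² + 12x + 26) ÷ lead(D) = −3x⁴ ÷ x³ = −3x. Subtract (−3x)·D = −3x⁴ + 3x³ − 9x² − 9x. Remainder: 7x³ − 7x² + 21x + 26.
Step 3: lead(7x³ − 7x² + 21x + 26) ÷ lead(D) = 7x³ ÷ x³ = 7. Subtract (7)·D = 7x³ − 7x² + 21x + 21. Remainder: 5.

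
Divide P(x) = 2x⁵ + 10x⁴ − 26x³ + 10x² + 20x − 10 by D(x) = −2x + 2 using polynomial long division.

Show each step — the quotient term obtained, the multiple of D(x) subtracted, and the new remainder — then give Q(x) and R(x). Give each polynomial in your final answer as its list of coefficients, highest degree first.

Q = [-1, -6, 7, 2, -8]; R = [6]

Step 1: lead(2x⁵ + 10x⁴ − 26x³ + 10x² + 20x − 10) ÷ lead(D) = 2x⁵ ÷ −2x = −x⁴. Subtract (−x⁴)·D = 2x⁵ − 2x⁴. Remainder: 12x⁴ − 26x³ + 10x² + 20x − 10.
Step 2: lead(12x⁴ − 26x³ + 10x² + 20x − 10) ÷ lead(D) = 12x⁴ ÷ −2x = −6x³. Subtract (−6x³)·D = 12x⁴ − 12x³. Remainder: −14x³ + 10x² + 20x − 10.
Step 3: lead(−14x³ + 10x² + 20x − 10) ÷ lead(D) = −14x³ ÷ −2x = 7x². Subtract (7x²)·D = −14x³ + 14x². Remainder: −4x² + 20x − 10.
Step 4: lead(−4x² + 20x − 10) ÷ lead(D) = −4x² ÷ −2x = 2x. Subtract (2x)·D = −4x² + 4x. Remainder: 16x − 10.
Step 5: lead(16x − 10) ÷ lead(D) = 16x ÷ −2x = −8. Subtract (−8)·D = 16x − 16. Remainder: 6.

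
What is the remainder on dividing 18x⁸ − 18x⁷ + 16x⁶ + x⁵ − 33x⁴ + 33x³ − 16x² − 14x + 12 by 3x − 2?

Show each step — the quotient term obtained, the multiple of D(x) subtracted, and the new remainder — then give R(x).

Step 1: lead(18x⁸ − 18x⁷ + 16x⁶ + x⁵ − 33x⁴ + 33x³ − 16x² − 14x + 12) ÷ lead(D) = 18x⁸ ÷ 3x = 6x⁷. Subtract (6x⁷)·D = 18x⁸ − 12x⁷. Remainder: −6x⁷ + 16x⁶ + x⁵ − 33x⁴ + 33x³ − 16x² − 14x + 12.
Step 2: lead(−6x⁷ + 16x⁶ + x⁵ − 33x⁴ + 33x³ − 16x² − 14x + 12) ÷ lead(D) = −6x⁷ ÷ 3x = −2x⁶. Subtract (−2x⁶)·D = −6x⁷ + 4x⁶. Remainder: 12x⁶ + x⁵ − 33x⁴ + 33x³ − 16x² − 14x + 12.
Step 3: lead(12x⁶ + x⁵ − 33x⁴ + 33x³ − 16x² − 14x + 12) ÷ lead(D) = 12x⁶ ÷ 3x = 4x⁵. Subtract (4x⁵)·D = 12x⁶ − 8x⁵. Remainder: 9x⁵ − 33x⁴ + 33x³ − 16x² − 14x + 12.
Step 4: lead(9x⁵ − 33x⁴ + 33x³ − 16x² − 14x + 12) ÷ lead(D) = 9x⁵ ÷ 3x = 3x⁴. Subtract (3x⁴)·D = 9x⁵ − 6x⁴. Remainder: −27x⁴ + 33x³ − 16x² − 14x + 12.
Step 5: lead(−27x⁴ + 33x³ − 16x² − 14x + 12) ÷ lead(D) = −27x⁴ ÷ 3x = −9x³. Subtract (−9x³)·D = −27x⁴ + 18x³. Remainder: 15x³ − 16x² − 14x + 12.
Step 6: lead(15x³ − 16x² − 14x + 12) ÷ lead(D) = 15x³ ÷ 3x = 5x². Subtract (5x²)·D = 15x³ − 10x². Remainder: −6x² − 14x + 12.
Step 7: lead(−6x² − 14x + 12) ÷ lead(D) = −6x² ÷ 3x = −2x. Subtract (−2x)·D = −6x² + 4x. Remainder: −18x + 12.
Step 8: lead(−18x + 12) ÷ lead(D) = −18x ÷ 3x = −6. Subtract (−6)·D = −18x + 12. Remainder: 0.

R(x) = 0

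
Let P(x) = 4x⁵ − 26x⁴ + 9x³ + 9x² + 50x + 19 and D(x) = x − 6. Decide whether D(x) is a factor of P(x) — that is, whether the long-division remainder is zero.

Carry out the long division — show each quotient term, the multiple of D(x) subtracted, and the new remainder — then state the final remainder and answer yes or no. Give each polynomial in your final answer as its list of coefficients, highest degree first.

Step 1: lead(4x⁵ − 26x⁴ + 9x³ + 9x² + 50x + 19) ÷ lead(D) = 4x⁵ ÷ x = 4x⁴. Subtract (4x⁴)·D = 4x⁵ − 24x⁴. Remainder: −2x⁴ + 9x³ + 9x² + 50x + 19.
Step 2: lead(−2x⁴ + 9x³ + 9x² + 50x + 19) ÷ lead(D) = −2x⁴ ÷ x = −2x³. Subtract (−2x³)·D = −2x⁴ + 12x³. Remainder: −3x³ + 9x² + 50x + 19.
Step 3: lead(−3x³ + 9x² + 50x + 19) ÷ lead(D) = −3x³ ÷ x = −3x². Subtract (−3x²)·D = −3x³ + 18x². Remainder: −9x² + 50x + 19.
Step 4: lead(−9x² + 50x + 19) ÷ lead(D) = −9x² ÷ x = −9x. Subtract (−9x)·D = −9x² + 54x. Remainder: −4x + 19.
Step 5: lead(−4x + 19) ÷ lead(D) = −4x ÷ x = −4. Subtract (−4)·D = −4x + 24. Remainder: −5.

R = [-5], so D(x) is not a factor of P(x). no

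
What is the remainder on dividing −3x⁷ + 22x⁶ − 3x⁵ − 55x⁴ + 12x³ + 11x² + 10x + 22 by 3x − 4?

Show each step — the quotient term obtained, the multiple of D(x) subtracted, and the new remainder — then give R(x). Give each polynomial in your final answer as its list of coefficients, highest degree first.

Step 1: lead(−3x⁷ + 22x⁶ − 3x⁵ − 55x⁴ + 12x³ + 11x² + 10x + 22) ÷ lead(D) = −3x⁷ ÷ 3x = −x⁶. Subtract (−x⁶)·D = −3x⁷ + 4x⁶. Remainder: 18x⁶ − 3x⁵ − 55x⁴ + 12x³ + 11x² + 10x + 22.
Step 2: lead(18x⁶ − 3x⁵ − 55x⁴ + 12x³ + 11x² + 10x + 22) ÷ lead(D) = 18x⁶ ÷ 3x = 6x⁵. Subtract (6x⁵)·D = 18x⁶ − 24x⁵. Remainder: 21x⁵ − 55x⁴ + 12x³ + 11x² + 10x + 22.
Step 3: lead(21x⁵ − 55x⁴ + 12x³ + 11x² + 10x + 22) ÷ lead(D) = 21x⁵ ÷ 3x = 7x⁴. Subtract (7x⁴)·D = 21x⁵ − 28x⁴. Remainder: −27x⁴ + 12x³ + 11x² + 10x + 22.
Step 4: lead(−27x⁴ + 12x³ + 11x² + 10x + 22) ÷ lead(D) = −27x⁴ ÷ 3x = −9x³. Subtract (−9x³)·D = −27x⁴ + 36x³. Remainder: −24x³ + 11x² + 10x + 22.
Step 5: lead(−24x³ + 11x² + 10x + 22) ÷ lead(D) = −24x³ ÷ 3x = −8x². Subtract (−8x²)·D = −24x³ + 32x². Remainder: −21x² + 10x + 22.
Step 6: lead(−21x² + 10x + 22) ÷ lead(D) = −21x² ÷ 3x = −7x. Subtract (−7x)·D = −21x² + 28x. Remainder: −18x + 22.
Step 7: lead(−18x + 22) ÷ lead(D) = −18x ÷ 3x = −6. Subtract (−6)·D = −18x + 24. Remainder: −2.

R = [-2]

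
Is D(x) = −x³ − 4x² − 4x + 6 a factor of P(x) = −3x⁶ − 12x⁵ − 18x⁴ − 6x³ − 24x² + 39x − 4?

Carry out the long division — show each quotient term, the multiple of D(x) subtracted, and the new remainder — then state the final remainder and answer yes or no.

Step 1: lead(−3x⁶ − 12x⁵ − 18x⁴ − 6x³ − 24x² + 39x − 4) ÷ lead(D) = −3x⁶ ÷ −x³ = 3x³. Subtract (3x³)·D = −3x⁶ − 12x⁵ − 12x⁴ + 18x³. Remainder: −6x⁴ − 24x³ − 24x² + 39x − 4.
Step 2: lead(−6x⁴ − 24x³ − 24x² + 39x − 4) ÷ lead(D) = −6x⁴ ÷ −x³ = 6x. Subtract (6x)·D = −6x⁴ − 24x³ − 24x² + 36x. Remainder: 3x − 4.

R(x) = 3x − 4, so D(x) is not a factor of P(x). no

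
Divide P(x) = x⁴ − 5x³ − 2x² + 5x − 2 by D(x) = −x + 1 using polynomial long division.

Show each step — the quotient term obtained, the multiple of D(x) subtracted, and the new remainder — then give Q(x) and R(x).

Step 1: lead(x⁴ − 5x³ − 2x² + 5x − 2) ÷ lead(D) = x⁴ ÷ −x = −x³. Subtract (−x³)·D = x⁴ − x³. Remainder: −4x³ − 2x² + 5x − 2.
Step 2: lead(−4x³ − 2x² + 5x − 2) ÷ lead(D) = −4x³ ÷ −x = 4x². Subtract (4x²)·D = −4x³ + 4x². Remainder: −6x² + 5x − 2.
Step 3: lead(−6x² + 5x − 2) ÷ lead(D) = −6x² ÷ −x = 6x. Subtract (6x)·D = −6x² + 6x. Remainder: −x − 2.
Step 4: lead(−x − 2) ÷ lead(D) = −x ÷ −x = 1. Subtract (1)·D = −x + 1. Remainder: −3.

Q(x) = −x³ + 4x² + 6x + 1; R(x) = −3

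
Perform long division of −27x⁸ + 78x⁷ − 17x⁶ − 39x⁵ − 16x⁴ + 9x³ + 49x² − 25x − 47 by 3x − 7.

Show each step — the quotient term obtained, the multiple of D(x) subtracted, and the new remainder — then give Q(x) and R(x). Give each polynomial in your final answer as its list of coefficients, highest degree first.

Q = [-9, 5, 6, 1, -3, -4, 7, 8]; R = [9]

Step 1: lead(−27x⁸ + 78x⁷ − 17x⁶ − 39x⁵ − 16x⁴ + 9x³ + 49x² − 25x − 47) ÷ lead(D) = −27x⁸ ÷ 3x = −9x⁷. Subtract (−9x⁷)·D = −27x⁸ + 63x⁷. Remainder: 15x⁷ − 17x⁶ − 39x⁵ − 16x⁴ + 9x³ + 49x² − 25x − 47.
Step 2: lead(15x⁷ − 17x⁶ − 39x⁵ − 16x⁴ + 9x³ + 49x² − 25x − 47) ÷ lead(D) = 15x⁷ ÷ 3x = 5x⁶. Subtract (5x⁶)·D = 15x⁷ − 35x⁶. Remainder: 18x⁶ − 39x⁵ − 16x⁴ + 9x³ + 49x² − 25x − 47.
Step 3: lead(18x⁶ − 39x⁵ − 16x⁴ + 9x³ + 49x² − 25x − 47) ÷ lead(D) = 18x⁶ ÷ 3x = 6x⁵. Subtract (6x⁵)·D = 18x⁶ − 42x⁵. Remainder: 3x⁵ − 16x⁴ + 9x³ + 49x² − 25x − 47.
Step 4: lead(3x⁵ − 16x⁴ + 9x³ + 49x² − 25x − 47) ÷ lead(D) = 3x⁵ ÷ 3x = x⁴. Subtract (x⁴)·D = 3x⁵ − 7x⁴. Remainder: −9x⁴ + 9x³ + 49x² − 25x − 47.
Step 5: lead(−9x⁴ + 9x³ + 49x² − 25x − 47) ÷ lead(D) = −9x⁴ ÷ 3x = −3x³. Subtract (−3x³)·D = −9x⁴ + 21x³. Remainder: −12x³ + 49x² − 25x − 47.
Step 6: lead(−12x³ + 49x² − 25x − 47) ÷ lead(D) = −12x³ ÷ 3x = −4x². Subtract (−4x²)·D = −12x³ + 28x². Remainder: 21x² − 25x − 47.
Step 7: lead(21x² − 25x − 47) ÷ lead(D) = 21x² ÷ 3x = 7x. Subtract (7x)·D = 21x² − 49x. Remainder: 24x − 47.
Step 8: lead(24x − 47) ÷ lead(D) = 24x ÷ 3x = 8. Subtract (8)·D = 24x − 56. Remainder: 9.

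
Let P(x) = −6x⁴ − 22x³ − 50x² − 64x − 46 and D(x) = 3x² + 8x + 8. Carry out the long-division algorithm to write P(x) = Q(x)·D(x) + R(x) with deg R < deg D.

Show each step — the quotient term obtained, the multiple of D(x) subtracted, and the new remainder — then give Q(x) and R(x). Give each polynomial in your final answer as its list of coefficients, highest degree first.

Step 1: lead(−6x⁴ − 22x³ − 50x² − 64x − 46) ÷ lead(D) = −6x⁴ ÷ 3x² = −2x². Subtract (−2x²)·D = −6x⁴ − 16x³ − 16x². Remainder: −6x³ − 34x² − 64x − 46.
Step 2: lead(−6x³ − 34x² − 64x − 46) ÷ lead(D) = −6x³ ÷ 3x² = −2x. Subtract (−2x)·D = −6x³ − 16x² − 16x. Remainder: −18x² − 48x − 46.
Step 3: lead(−18x² − 48x − 46) ÷ lead(D) = −18x² ÷ 3x² = −6. Subtract (−6)·D = −18x² − 48x − 48. Remainder: 2.

Q = [-2, -2, -6]; R = [2]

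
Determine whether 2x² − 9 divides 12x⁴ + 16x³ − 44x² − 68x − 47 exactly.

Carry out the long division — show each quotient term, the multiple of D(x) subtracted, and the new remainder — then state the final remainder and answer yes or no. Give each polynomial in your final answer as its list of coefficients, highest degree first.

Step 1: lead(12x⁴ + 16x³ − 44x² − 68x − 47) ÷ lead(D) = 12x⁴ ÷ 2x² = 6x². Subtract (6x²)·D = 12x⁴ − 54x². Remainder: 16x³ + 10x² − 68x − 47.
Step 2: lead(16x³ + 10x² − 68x − 47) ÷ lead(D) = 16x³ ÷ 2x² = 8x. Subtract (8x)·D = 16x³ − 72x. Remainder: 10x² + 4x − 47.
Step 3: lead(10x² + 4x − 47) ÷ lead(D) = 10x² ÷ 2x² = 5. Subtract (5)·D = 10x² − 45. Remainder: 4x − 2.

R = [4, -2], so D(x) is not a factor of P(x). no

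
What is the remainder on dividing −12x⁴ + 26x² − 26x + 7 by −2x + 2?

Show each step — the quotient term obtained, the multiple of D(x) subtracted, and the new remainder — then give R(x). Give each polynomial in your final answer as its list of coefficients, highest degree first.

Step 1: lead(−12x⁴ + 26x² − 26x + 7) ÷ lead(D) = −12x⁴ ÷ −2x = 6x³. Subtract (6x³)·D = −12x⁴ + 12x³. Remainder: −12x³ + 26x² − 26x + 7.
Step 2: lead(−12x³ + 26x² − 26x + 7) ÷ lead(D) = −12x³ ÷ −2x = 6x². Subtract (6x²)·D = −12x³ + 12x². Remainder: 14x² − 26x + 7.
Step 3: lead(14x² − 26x + 7) ÷ lead(D) = 14x² ÷ −2x = −7x. Subtract (−7x)·D = 14x² − 14x. Remainder: −12x + 7.
Step 4: lead(−12x + 7) ÷ lead(D) = −12x ÷ −2x = 6. Subtract (6)·D = −12x + 12. Remainder: −5.

R = [-5]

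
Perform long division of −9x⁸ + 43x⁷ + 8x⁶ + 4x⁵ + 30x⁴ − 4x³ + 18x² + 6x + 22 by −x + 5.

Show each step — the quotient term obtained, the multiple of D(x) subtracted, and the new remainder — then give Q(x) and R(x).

Q(x) = 9x⁷ + 2x⁶ + 2x⁵ + 6x⁴ + 4x² + 2x + 4; R(x) = 2

Step 1: lead(−9x⁸ + 43x⁷ + 8x⁶ + 4x⁵ + 30x⁴ − 4x³ + 18x² + 6x + 22) ÷ lead(D) = −9x⁸ ÷ −x = 9x⁷. Subtract (9x⁷)·D = −9x⁸ + 45x⁷. Remainder: −2x⁷ + 8x⁶ + 4x⁵ + 30x⁴ − 4x³ + 18x² + 6x + 22.
Step 2: lead(−2x⁷ + 8x⁶ + 4x⁵ + 30x⁴ − 4x³ + 18x² + 6x + 22) ÷ lead(D) = −2x⁷ ÷ −x = 2x⁶. Subtract (2x⁶)·D = −2x⁷ + 10x⁶. Remainder: −2x⁶ + 4x⁵ + 30x⁴ − 4x³ + 18x² + 6x + 22.
Step 3: lead(−2x⁶ + 4x⁵ + 30x⁴ − 4x³ + 18x² + 6x + 22) ÷ lead(D) = −2x⁶ ÷ −x = 2x⁵. Subtract (2x⁵)·D = −2x⁶ + 10x⁵. Remainder: −6x⁵ + 30x⁴ − 4x³ + 18x² + 6x + 22.
Step 4: lead(−6x⁵ + 30x⁴ − 4x³ + 18x² + 6x + 22) ÷ lead(D) = −6x⁵ ÷ −x = 6x⁴. Subtract (6x⁴)·D = −6x⁵ + 30x⁴. Remainder: −4x³ + 18x² + 6x + 22.
Step 5: lead(−4x³ + 18x² + 6x + 22) ÷ lead(D) = −4x³ ÷ −x = 4x². Subtract (4x²)·D = −4x³ + 20x². Remainder: −2x² + 6x + 22.
Step 6: lead(−2x² + 6x + 22) ÷ lead(D) = −2x² ÷ −x = 2x. Subtract (2x)·D = −2x² + 10x. Remainder: −4x + 22.
Step 7: lead(−4x + 22) ÷ lead(D) = −4x ÷ −x = 4. Subtract (4)·D = −4x + 20. Remainder: 2.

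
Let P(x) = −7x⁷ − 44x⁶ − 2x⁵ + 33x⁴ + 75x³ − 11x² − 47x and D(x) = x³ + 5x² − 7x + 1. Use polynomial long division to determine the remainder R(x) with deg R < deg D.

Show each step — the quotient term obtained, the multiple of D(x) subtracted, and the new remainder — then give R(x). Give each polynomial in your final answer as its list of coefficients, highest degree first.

R = [9, -5, -7]

Step 1: lead(−7x⁷ − 44x⁶ − 2x⁵ + 33x⁴ + 75x³ − 11x² − 47x) ÷ lead(D) = −7x⁷ ÷ x³ = −7x⁴. Subtract (−7x⁴)·D = −7x⁷ − 35x⁶ + 49x⁵ − 7x⁴. Remainder: −9x⁶ − 51x⁵ + 40x⁴ + 75x³ − 11x² − 47x.
Step 2: lead(−9x⁶ − 51x⁵ + 40x⁴ + 75x³ − 11x² − 47x) ÷ lead(D) = −9x⁶ ÷ x³ = −9x³. Subtract (−9x³)·D = −9x⁶ − 45x⁵ + 63x⁴ − 9x³. Remainder: −6x⁵ − 23x⁴ + 84x³ − 11x² − 47x.
Step 3: lead(−6x⁵ − 23x⁴ + 84x³ − 11x² − 47x) ÷ lead(D) = −6x⁵ ÷ x³ = −6x². Subtract (−6x²)·D = −6x⁵ − 30x⁴ + 42x³ − 6x². Remainder: 7x⁴ + 42x³ − 5x² − 47x.
Step 4: lead(7x⁴ + 42x³ − 5x² − 47x) ÷ lead(D) = 7x⁴ ÷ x³ = 7x. Subtract (7x)·D = 7x⁴ + 35x³ − 49x² + 7x. Remainder: 7x³ + 44x² − 54x.
Step 5: lead(7x³ + 44x² − 54x) ÷ lead(D) = 7x³ ÷ x³ = 7. Subtract (7)·D = 7x³ + 35x² − 49x + 7. Remainder: 9x² − 5x − 7.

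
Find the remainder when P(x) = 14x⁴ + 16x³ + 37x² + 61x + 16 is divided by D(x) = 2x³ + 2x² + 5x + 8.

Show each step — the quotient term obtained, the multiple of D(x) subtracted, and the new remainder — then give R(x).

R(x) = 8

Step 1: lead(14x⁴ + 16x³ + 37x² + 61x + 16) ÷ lead(D) = 14x⁴ ÷ 2x³ = 7x. Subtract (7x)·D = 14x⁴ + 14x³ + 35x² + 56x. Remainder: 2x³ + 2x² + 5x + 16.
Step 2: lead(2x³ + 2x² + 5x + 16) ÷ lead(D) = 2x³ ÷ 2x³ = 1. Subtract (1)·D = 2x³ + 2x² + 5x + 8. Remainder: 8.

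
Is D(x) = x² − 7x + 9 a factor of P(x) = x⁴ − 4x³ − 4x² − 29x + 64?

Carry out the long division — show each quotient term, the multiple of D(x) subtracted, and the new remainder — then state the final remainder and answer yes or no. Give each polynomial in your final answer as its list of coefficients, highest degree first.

R = [-8], so D(x) is not a factor of P(x). no

Step 1: lead(x⁴ − 4x³ − 4x² − 29x + 64) ÷ lead(D) = x⁴ ÷ x² = x². Subtract (x²)·D = x⁴ − 7x³ + 9x². Remainder: 3x³ − 13x² − 29x + 64.
Step 2: lead(3x³ − 13x² − 29x + 64) ÷ lead(D) = 3x³ ÷ x² = 3x. Subtract (3x)·D = 3x³ − 21x² + 27x. Remainder: 8x² − 56x + 64.
Step 3: lead(8x² − 56x + 64) ÷ lead(D) = 8x² ÷ x² = 8. Subtract (8)·D = 8x² − 56x + 72. Remainder: −8.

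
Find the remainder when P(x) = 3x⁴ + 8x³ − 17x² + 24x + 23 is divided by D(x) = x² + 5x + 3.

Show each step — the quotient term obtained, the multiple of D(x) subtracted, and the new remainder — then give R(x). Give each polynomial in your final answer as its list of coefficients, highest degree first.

Step 1: lead(3x⁴ + 8x³ − 17x² + 24x + 23) ÷ lead(D) = 3x⁴ ÷ x² = 3x². Subtract (3x²)·D = 3x⁴ + 15x³ + 9x². Remainder: −7x³ − 26x² + 24x + 23.
Step 2: lead(−7x³ − 26x² + 24x + 23) ÷ lead(D) = −7x³ ÷ x² = −7x. Subtract (−7x)·D = −7x³ − 35x² − 21x. Remainder: 9x² + 45x + 23.
Step 3: lead(9x² + 45x + 23) ÷ lead(D) = 9x² ÷ x² = 9. Subtract (9)·D = 9x² + 45x + 27. Remainder: −4.

R = [-4]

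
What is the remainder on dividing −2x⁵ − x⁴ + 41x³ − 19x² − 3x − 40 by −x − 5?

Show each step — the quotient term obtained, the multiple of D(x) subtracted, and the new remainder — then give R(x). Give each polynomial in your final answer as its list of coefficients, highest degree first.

R = [0]

Step 1: lead(−2x⁵ − x⁴ + 41x³ − 19x² − 3x − 40) ÷ lead(D) = −2x⁵ ÷ −x = 2x⁴. Subtract (2x⁴)·D = −2x⁵ − 10x⁴. Remainder: 9x⁴ + 41x³ − 19x² − 3x − 40.
Step 2: lead(9x⁴ + 41x³ − 19x² − 3x − 40) ÷ lead(D) = 9x⁴ ÷ −x = −9x³. Subtract (−9x³)·D = 9x⁴ + 45x³. Remainder: −4x³ − 19x² − 3x − 40.
Step 3: lead(−4x³ − 19x² − 3x − 40) ÷ lead(D) = −4x³ ÷ −x = 4x². Subtract (4x²)·D = −4x³ − 20x². Remainder: x² − 3x − 40.
Step 4: lead(x² − 3x − 40) ÷ lead(D) = x² ÷ −x = −x. Subtract (−x)·D = x² + 5x. Remainder: −8x − 40.
Step 5: lead(−8x − 40) ÷ lead(D) = −8x ÷ −x = 8. Subtract (8)·D = −8x − 40. Remainder: 0.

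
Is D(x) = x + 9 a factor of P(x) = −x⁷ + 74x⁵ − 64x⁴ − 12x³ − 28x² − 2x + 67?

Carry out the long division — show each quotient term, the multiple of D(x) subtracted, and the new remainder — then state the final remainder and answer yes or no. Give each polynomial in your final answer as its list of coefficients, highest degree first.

Step 1: lead(−x⁷ + 74x⁵ − 64x⁴ − 12x³ − 28x² − 2x + 67) ÷ lead(D) = −x⁷ ÷ x = −x⁶. Subtract (−x⁶)·D = −x⁷ − 9x⁶. Remainder: 9x⁶ + 74x⁵ − 64x⁴ − 12x³ − 28x² − 2x + 67.
Step 2: lead(9x⁶ + 74x⁵ − 64x⁴ − 12x³ − 28x² − 2x + 67) ÷ lead(D) = 9x⁶ ÷ x = 9x⁵. Subtract (9x⁵)·D = 9x⁶ + 81x⁵. Remainder: −7x⁵ − 64x⁴ − 12x³ − 28x² − 2x + 67.
Step 3: lead(−7x⁵ − 64x⁴ − 12x³ − 28x² − 2x + 67) ÷ lead(D) = −7x⁵ ÷ x = −7x⁴. Subtract (−7x⁴)·D = −7x⁵ − 63x⁴. Remainder: −x⁴ − 12x³ − 28x² − 2x + 67.
Step 4: lead(−x⁴ − 12x³ − 28x² − 2x + 67) ÷ lead(D) = −x⁴ ÷ x = −x³. Subtract (−x³)·D = −x⁴ − 9x³. Remainder: −3x³ − 28x² − 2x + 67.
Step 5: lead(−3x³ − 28x² − 2x + 67) ÷ lead(D) = −3x³ ÷ x = −3x². Subtract (−3x²)·D = −3x³ − 27x². Remainder: −x² − 2x + 67.
Step 6: lead(−x² − 2x + 67) ÷ lead(D) = −x² ÷ x = −x. Subtract (−x)·D = −x² − 9x. Remainder: 7x + 67.
Step 7: lead(7x + 67) ÷ lead(D) = 7x ÷ x = 7. Subtract (7)·D = 7x + 63. Remainder: 4.

R = [4], so D(x) is not a factor of P(x). no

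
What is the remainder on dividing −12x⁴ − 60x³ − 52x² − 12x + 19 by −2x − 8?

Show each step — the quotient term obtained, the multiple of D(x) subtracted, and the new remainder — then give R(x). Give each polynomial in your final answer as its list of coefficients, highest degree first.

R = [3]

Step 1: lead(−12x⁴ − 60x³ − 52x² − 12x + 19) ÷ lead(D) = −12x⁴ ÷ −2x = 6x³. Subtract (6x³)·D = −12x⁴ − 48x³. Remainder: −12x³ − 52x² − 12x + 19.
Step 2: lead(−12x³ − 52x² − 12x + 19) ÷ lead(D) = −12x³ ÷ −2x = 6x². Subtract (6x²)·D = −12x³ − 48x². Remainder: −4x² − 12x + 19.
Step 3: lead(−4x² − 12x + 19) ÷ lead(D) = −4x² ÷ −2x = 2x. Subtract (2x)·D = −4x² − 16x. Remainder: 4x + 19.
Step 4: lead(4x + 19) ÷ lead(D) = 4x ÷ −2x = −2. Subtract (−2)·D = 4x + 16. Remainder: 3.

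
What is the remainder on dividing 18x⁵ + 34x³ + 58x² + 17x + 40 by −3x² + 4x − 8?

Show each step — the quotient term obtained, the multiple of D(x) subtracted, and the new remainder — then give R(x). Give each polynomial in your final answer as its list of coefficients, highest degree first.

R = [-7, -8]

Step 1: lead(18x⁵ + 34x³ + 58x² + 17x + 40) ÷ lead(D) = 18x⁵ ÷ −3x² = −6x³. Subtract (−6x³)·D = 18x⁵ − 24x⁴ + 48x³. Remainder: 24x⁴ − 14x³ + 58x² + 17x + 40.
Step 2: lead(24x⁴ − 14x³ + 58x² + 17x + 40) ÷ lead(D) = 24x⁴ ÷ −3x² = −8x². Subtract (−8x²)·D = 24x⁴ − 32x³ + 64x². Remainder: 18x³ − 6x² + 17x + 40.
Step 3: lead(18x³ − 6x² + 17x + 40) ÷ lead(D) = 18x³ ÷ −3x² = −6x. Subtract (−6x)·D = 18x³ − 24x² + 48x. Remainder: 18x² − 31x + 40.
Step 4: lead(18x² − 31x + 40) ÷ lead(D) = 18x² ÷ −3x² = −6. Subtract (−6)·D = 18x² − 24x + 48. Remainder: −7x − 8.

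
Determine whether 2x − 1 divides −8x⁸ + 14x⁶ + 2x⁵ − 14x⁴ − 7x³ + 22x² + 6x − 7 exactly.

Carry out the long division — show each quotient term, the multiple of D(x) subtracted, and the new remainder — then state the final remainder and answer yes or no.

Step 1: lead(−8x⁸ + 14x⁶ + 2x⁵ − 14x⁴ − 7x³ + 22x² + 6x − 7) ÷ lead(D) = −8x⁸ ÷ 2x = −4x⁷. Subtract (−4x⁷)·D = −8x⁸ + 4x⁷. Remainder: −4x⁷ + 14x⁶ + 2x⁵ − 14x⁴ − 7x³ + 22x² + 6x − 7.
Step 2: lead(−4x⁷ + 14x⁶ + 2x⁵ − 14x⁴ − 7x³ + 22x² + 6x − 7) ÷ lead(D) = −4x⁷ ÷ 2x = −2x⁶. Subtract (−2x⁶)·D = −4x⁷ + 2x⁶. Remainder: 12x⁶ + 2x⁵ − 14x⁴ − 7x³ + 22x² + 6x − 7.
Step 3: lead(12x⁶ + 2x⁵ − 14x⁴ − 7x³ + 22x² + 6x − 7) ÷ lead(D) = 12x⁶ ÷ 2x = 6x⁵. Subtract (6x⁵)·D = 12x⁶ − 6x⁵. Remainder: 8x⁵ − 14x⁴ − 7x³ + 22x² + 6x − 7.
Step 4: lead(8x⁵ − 14x⁴ − 7x³ + 22x² + 6x − 7) ÷ lead(D) = 8x⁵ ÷ 2x = 4x⁴. Subtract (4x⁴)·D = 8x⁵ − 4x⁴. Remainder: −10x⁴ − 7x³ + 22x² + 6x − 7.
Step 5: lead(−10x⁴ − 7x³ + 22x² + 6x − 7) ÷ lead(D) = −10x⁴ ÷ 2x = −5x³. Subtract (−5x³)·D = −10x⁴ + 5x³. Remainder: −12x³ + 22x² + 6x − 7.
Step 6: lead(−12x³ + 22x² + 6x − 7) ÷ lead(D) = −12x³ ÷ 2x = −6x². Subtract (−6x²)·D = −12x³ + 6x². Remainder: 16x² + 6x − 7.
Step 7: lead(16x² + 6x − 7) ÷ lead(D) = 16x² ÷ 2x = 8x. Subtract (8x)·D = 16x² − 8x. Remainder: 14x − 7.
Step 8: lead(14x − 7) ÷ lead(D) = 14x ÷ 2x = 7. Subtract (7)·D = 14x − 7. Remainder: 0.

R(x) = 0, so D(x) is a factor of P(x). yes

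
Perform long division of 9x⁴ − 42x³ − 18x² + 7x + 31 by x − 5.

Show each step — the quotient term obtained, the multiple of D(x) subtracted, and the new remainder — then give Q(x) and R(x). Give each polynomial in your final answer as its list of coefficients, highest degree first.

Step 1: lead(9x⁴ − 42x³ − 18x² + 7x + 31) ÷ lead(D) = 9x⁴ ÷ x = 9x³. Subtract (9x³)·D = 9x⁴ − 45x³. Remainder: 3x³ − 18x² + 7x + 31.
Step 2: lead(3x³ − 18x² + 7x + 31) ÷ lead(D) = 3x³ ÷ x = 3x². Subtract (3x²)·D = 3x³ − 15x². Remainder: −3x² + 7x + 31.
Step 3: lead(−3x² + 7x + 31) ÷ lead(D) = −3x² ÷ x = −3x. Subtract (−3x)·D = −3x² + 15x. Remainder: −8x + 31.
Step 4: lead(−8x + 31) ÷ lead(D) = −8x ÷ x = −8. Subtract (−8)·D = −8x + 40. Remainder: −9.

Q = [9, 3, -3, -8]; R = [-9]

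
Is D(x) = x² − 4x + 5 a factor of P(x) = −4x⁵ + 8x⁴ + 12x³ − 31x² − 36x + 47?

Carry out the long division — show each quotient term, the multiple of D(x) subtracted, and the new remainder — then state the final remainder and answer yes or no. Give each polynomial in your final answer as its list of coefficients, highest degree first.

R = [2], so D(x) is not a factor of P(x). no

Step 1: lead(−4x⁵ + 8x⁴ + 12x³ − 31x² − 36x + 47) ÷ lead(D) = −4x⁵ ÷ x² = −4x³. Subtract (−4x³)·D = −4x⁵ + 16x⁴ − 20x³. Remainder: −8x⁴ + 32x³ − 31x² − 36x + 47.
Step 2: lead(−8x⁴ + 32x³ − 31x² − 36x + 47) ÷ lead(D) = −8x⁴ ÷ x² = −8x². Subtract (−8x²)·D = −8x⁴ + 32x³ − 40x². Remainder: 9x² − 36x + 47.
Step 3: lead(9x² − 36x + 47) ÷ lead(D) = 9x² ÷ x² = 9. Subtract (9)·D = 9x² − 36x + 45. Remainder: 2.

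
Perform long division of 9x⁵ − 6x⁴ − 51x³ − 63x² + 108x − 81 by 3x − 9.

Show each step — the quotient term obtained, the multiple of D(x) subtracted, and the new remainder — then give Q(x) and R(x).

Q(x) = 3x⁴ + 7x³ + 4x² − 9x + 9; R(x) = 0

Step 1: lead(9x⁵ − 6x⁴ − 51x³ − 63x² + 108x − 81) ÷ lead(D) = 9x⁵ ÷ 3x = 3x⁴. Subtract (3x⁴)·D = 9x⁵ − 27x⁴. Remainder: 21x⁴ − 51x³ − 63x² + 108x − 81.
Step 2: lead(21x⁴ − 51x³ − 63x² + 108x − 81) ÷ lead(D) = 21x⁴ ÷ 3x = 7x³. Subtract (7x³)·D = 21x⁴ − 63x³. Remainder: 12x³ − 63x² + 108x − 81.
Step 3: lead(12x³ − 63x² + 108x − 81) ÷ lead(D) = 12x³ ÷ 3x = 4x². Subtract (4x²)·D = 12x³ − 36x². Remainder: −27x² + 108x − 81.
Step 4: lead(−27x² + 108x − 81) ÷ lead(D) = −27x² ÷ 3x = −9x. Subtract (−9x)·D = −27x² + 81x. Remainder: 27x − 81.
Step 5: lead(27x − 81) ÷ lead(D) = 27x ÷ 3x = 9. Subtract (9)·D = 27x − 81. Remainder: 0.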